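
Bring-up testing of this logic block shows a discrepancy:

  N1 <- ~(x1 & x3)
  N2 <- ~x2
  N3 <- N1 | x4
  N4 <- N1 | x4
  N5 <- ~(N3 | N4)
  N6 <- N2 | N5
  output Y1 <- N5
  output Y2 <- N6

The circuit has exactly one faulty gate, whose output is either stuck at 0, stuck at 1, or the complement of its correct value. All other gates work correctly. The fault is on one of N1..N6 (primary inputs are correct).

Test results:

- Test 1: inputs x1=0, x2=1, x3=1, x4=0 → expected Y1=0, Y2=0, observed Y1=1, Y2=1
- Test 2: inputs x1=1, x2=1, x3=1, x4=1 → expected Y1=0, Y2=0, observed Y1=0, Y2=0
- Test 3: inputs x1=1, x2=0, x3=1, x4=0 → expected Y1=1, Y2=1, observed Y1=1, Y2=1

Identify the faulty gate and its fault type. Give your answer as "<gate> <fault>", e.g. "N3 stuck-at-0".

Fault-free values for test 1 (x1=0, x2=1, x3=1, x4=0): N1=1, N2=0, N3=1, N4=1, N5=0, N6=0, giving Y1=0, Y2=0. Observed Y1=1, Y2=1.
Test 1: faults giving observed Y1=1, Y2=1 are {N1 stuck-at-0, N1 inverted output, N5 stuck-at-1, N5 inverted output}.
Test 2 (x1=1, x2=1, x3=1, x4=1): fault-free N1=0, N2=0, N3=1, N4=1, N5=0, N6=0 → Y1=0, Y2=0; observed Y1=0, Y2=0. Eliminates N5 stuck-at-1, N5 inverted output.
Test 3 (x1=1, x2=0, x3=1, x4=0): fault-free N1=0, N2=1, N3=0, N4=0, N5=1, N6=1 → Y1=1, Y2=1; observed Y1=1, Y2=1. Eliminates N1 inverted output.
Only N1 stuck-at-0 is consistent with every test.

N1 stuck-at-0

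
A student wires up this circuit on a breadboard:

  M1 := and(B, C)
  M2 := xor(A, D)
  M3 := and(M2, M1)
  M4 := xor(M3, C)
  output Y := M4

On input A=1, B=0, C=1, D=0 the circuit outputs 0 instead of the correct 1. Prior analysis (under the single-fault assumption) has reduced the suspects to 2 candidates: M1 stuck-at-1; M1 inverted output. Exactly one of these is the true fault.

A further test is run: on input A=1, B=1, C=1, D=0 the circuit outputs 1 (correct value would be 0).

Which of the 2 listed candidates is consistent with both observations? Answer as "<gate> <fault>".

Evaluate each candidate on input A=1, B=1, C=1, D=0:
  M1 stuck-at-1: M1=1 [stuck-at-1], M2=1, M3=1, M4=0 → 0 — eliminated
  M1 inverted output: M1=0 [inverted output], M2=1, M3=0, M4=1 → 1 — matches
Only M1 inverted output reproduces the observed 1.

M1 inverted output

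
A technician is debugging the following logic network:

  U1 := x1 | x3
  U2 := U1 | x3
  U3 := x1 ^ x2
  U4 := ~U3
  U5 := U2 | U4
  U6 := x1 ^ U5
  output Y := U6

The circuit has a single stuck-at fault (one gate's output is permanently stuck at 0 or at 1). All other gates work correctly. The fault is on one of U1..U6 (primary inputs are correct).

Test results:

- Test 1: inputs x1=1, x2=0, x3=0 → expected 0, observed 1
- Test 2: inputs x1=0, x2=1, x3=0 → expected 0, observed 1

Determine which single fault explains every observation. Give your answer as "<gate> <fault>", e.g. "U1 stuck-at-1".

U6 stuck-at-1

Fault-free values for test 1 (x1=1, x2=0, x3=0): U1=1, U2=1, U3=1, U4=0, U5=1, U6=0, giving Y=0. Observed 1.
Test 1: faults giving observed 1 are {U1 stuck-at-0, U2 stuck-at-0, U5 stuck-at-0, U6 stuck-at-1}.
Test 2 (x1=0, x2=1, x3=0): fault-free U1=0, U2=0, U3=1, U4=0, U5=0, U6=0 → 0; observed 1. Eliminates U1 stuck-at-0, U2 stuck-at-0, U5 stuck-at-0.
Only U6 stuck-at-1 is consistent with every test.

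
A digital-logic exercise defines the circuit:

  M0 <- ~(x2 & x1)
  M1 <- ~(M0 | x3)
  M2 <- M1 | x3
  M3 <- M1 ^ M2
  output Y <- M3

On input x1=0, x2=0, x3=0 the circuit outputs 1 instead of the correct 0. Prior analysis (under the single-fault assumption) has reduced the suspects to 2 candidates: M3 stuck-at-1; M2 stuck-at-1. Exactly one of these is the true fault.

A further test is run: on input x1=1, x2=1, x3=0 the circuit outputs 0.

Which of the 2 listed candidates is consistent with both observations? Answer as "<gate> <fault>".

Evaluate each candidate on input x1=1, x2=1, x3=0:
  M3 stuck-at-1: M0=0, M1=1, M2=1, M3=1 [stuck-at-1] → 1 — eliminated
  M2 stuck-at-1: M0=0, M1=1, M2=1 [stuck-at-1], M3=0 → 0 — matches
Only M2 stuck-at-1 reproduces the observed 0.

M2 stuck-at-1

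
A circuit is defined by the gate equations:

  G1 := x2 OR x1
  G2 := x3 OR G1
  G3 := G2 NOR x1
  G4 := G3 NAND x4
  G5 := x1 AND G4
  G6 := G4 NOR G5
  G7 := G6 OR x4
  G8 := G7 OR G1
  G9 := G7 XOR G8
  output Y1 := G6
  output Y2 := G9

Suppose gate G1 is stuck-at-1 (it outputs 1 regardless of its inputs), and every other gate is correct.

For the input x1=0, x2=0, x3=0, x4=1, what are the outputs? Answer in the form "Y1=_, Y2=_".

Y1=0, Y2=0

Propagate with G1 forced: G1=1 [stuck-at-1], G2=1, G3=0, G4=1, G5=0, G6=0, G7=1, G8=1, G9=0.
So the outputs are Y1=0, Y2=0. (Without the fault they would be Y1=1, Y2=0.)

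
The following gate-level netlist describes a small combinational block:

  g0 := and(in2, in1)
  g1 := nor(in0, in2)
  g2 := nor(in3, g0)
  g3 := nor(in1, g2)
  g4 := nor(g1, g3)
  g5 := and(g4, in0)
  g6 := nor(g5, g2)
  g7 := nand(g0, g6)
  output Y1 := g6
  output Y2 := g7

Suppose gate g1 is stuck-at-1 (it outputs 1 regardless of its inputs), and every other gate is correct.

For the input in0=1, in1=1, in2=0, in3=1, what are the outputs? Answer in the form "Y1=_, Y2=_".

Propagate with g1 forced: g0=0, g1=1 [stuck-at-1], g2=0, g3=0, g4=0, g5=0, g6=1, g7=1.
So the outputs are Y1=1, Y2=1. (Without the fault they would be Y1=0, Y2=1.)

Y1=1, Y2=1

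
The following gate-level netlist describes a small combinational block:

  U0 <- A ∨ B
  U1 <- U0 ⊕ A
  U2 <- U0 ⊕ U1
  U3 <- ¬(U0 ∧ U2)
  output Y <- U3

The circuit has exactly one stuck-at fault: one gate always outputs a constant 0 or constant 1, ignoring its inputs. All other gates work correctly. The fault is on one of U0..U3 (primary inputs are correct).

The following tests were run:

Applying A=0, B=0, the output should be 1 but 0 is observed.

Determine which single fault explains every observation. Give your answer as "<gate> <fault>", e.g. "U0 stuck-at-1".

U3 stuck-at-0

Fault-free values for test 1 (A=0, B=0): U0=0, U1=0, U2=0, U3=1, giving Y=1. Observed 0.
Test 1: faults giving observed 0 are {U3 stuck-at-0}.
Only U3 stuck-at-0 is consistent with every test.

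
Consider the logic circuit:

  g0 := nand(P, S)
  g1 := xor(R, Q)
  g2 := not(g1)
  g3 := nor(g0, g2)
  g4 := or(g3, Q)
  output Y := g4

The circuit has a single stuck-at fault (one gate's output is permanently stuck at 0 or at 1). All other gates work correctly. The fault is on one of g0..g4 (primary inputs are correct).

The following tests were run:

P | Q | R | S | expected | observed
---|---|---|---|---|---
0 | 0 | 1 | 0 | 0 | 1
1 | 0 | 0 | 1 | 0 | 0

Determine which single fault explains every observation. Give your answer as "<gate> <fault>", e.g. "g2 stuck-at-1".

g0 stuck-at-0

Fault-free values for test 1 (P=0, Q=0, R=1, S=0): g0=1, g1=1, g2=0, g3=0, g4=0, giving Y=0. Observed 1.
Test 1: faults giving observed 1 are {g0 stuck-at-0, g3 stuck-at-1, g4 stuck-at-1}.
Test 2 (P=1, Q=0, R=0, S=1): fault-free g0=0, g1=0, g2=1, g3=0, g4=0 → 0; observed 0. Eliminates g3 stuck-at-1, g4 stuck-at-1.
Only g0 stuck-at-0 is consistent with every test.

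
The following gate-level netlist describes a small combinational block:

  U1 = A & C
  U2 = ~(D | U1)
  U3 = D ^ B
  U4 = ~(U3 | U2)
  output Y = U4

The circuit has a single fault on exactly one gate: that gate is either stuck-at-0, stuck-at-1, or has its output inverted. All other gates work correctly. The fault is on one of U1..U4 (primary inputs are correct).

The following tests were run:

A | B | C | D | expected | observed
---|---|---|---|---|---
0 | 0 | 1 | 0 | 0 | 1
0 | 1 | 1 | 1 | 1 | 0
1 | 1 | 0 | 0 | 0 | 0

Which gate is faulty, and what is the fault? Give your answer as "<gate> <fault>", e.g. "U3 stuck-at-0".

Fault-free values for test 1 (A=0, B=0, C=1, D=0): U1=0, U2=1, U3=0, U4=0, giving Y=0. Observed 1.
Test 1: faults giving observed 1 are {U1 stuck-at-1, U1 inverted output, U2 stuck-at-0, U2 inverted output, U4 stuck-at-1, U4 inverted output}.
Test 2 (A=0, B=1, C=1, D=1): fault-free U1=0, U2=0, U3=0, U4=1 → 1; observed 0. Eliminates U1 stuck-at-1, U1 inverted output, U2 stuck-at-0, U4 stuck-at-1.
Test 3 (A=1, B=1, C=0, D=0): fault-free U1=0, U2=1, U3=1, U4=0 → 0; observed 0. Eliminates U4 inverted output.
Only U2 inverted output is consistent with every test.

U2 inverted output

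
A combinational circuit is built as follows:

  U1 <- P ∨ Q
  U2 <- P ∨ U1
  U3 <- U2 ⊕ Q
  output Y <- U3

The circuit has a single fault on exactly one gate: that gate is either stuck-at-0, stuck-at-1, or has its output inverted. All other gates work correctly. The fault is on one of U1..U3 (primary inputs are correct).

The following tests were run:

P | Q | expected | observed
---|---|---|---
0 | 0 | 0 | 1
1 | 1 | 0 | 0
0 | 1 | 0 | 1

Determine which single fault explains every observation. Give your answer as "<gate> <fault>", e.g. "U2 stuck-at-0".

Fault-free values for test 1 (P=0, Q=0): U1=0, U2=0, U3=0, giving Y=0. Observed 1.
Test 1: faults giving observed 1 are {U1 stuck-at-1, U1 inverted output, U2 stuck-at-1, U2 inverted output, U3 stuck-at-1, U3 inverted output}.
Test 2 (P=1, Q=1): fault-free U1=1, U2=1, U3=0 → 0; observed 0. Eliminates U2 inverted output, U3 stuck-at-1, U3 inverted output.
Test 3 (P=0, Q=1): fault-free U1=1, U2=1, U3=0 → 0; observed 1. Eliminates U1 stuck-at-1, U2 stuck-at-1.
Only U1 inverted output is consistent with every test.

U1 inverted output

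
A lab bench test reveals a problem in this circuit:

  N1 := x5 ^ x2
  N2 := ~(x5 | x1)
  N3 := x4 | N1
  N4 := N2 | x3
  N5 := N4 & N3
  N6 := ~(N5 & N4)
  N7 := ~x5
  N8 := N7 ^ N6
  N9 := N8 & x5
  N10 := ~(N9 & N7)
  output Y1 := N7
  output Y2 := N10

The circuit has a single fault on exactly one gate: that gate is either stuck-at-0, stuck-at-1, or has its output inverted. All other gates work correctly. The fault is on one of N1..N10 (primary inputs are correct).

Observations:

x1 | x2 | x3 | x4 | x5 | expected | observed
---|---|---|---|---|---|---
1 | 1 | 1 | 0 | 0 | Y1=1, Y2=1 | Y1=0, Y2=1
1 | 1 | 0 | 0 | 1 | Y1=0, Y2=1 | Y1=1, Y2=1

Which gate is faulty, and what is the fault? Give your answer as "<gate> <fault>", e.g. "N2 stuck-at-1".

N7 inverted output

Fault-free values for test 1 (x1=1, x2=1, x3=1, x4=0, x5=0): N1=1, N2=0, N3=1, N4=1, N5=1, N6=0, N7=1, N8=1, N9=0, N10=1, giving Y1=1, Y2=1. Observed Y1=0, Y2=1.
Test 1: faults giving observed Y1=0, Y2=1 are {N7 stuck-at-0, N7 inverted output}.
Test 2 (x1=1, x2=1, x3=0, x4=0, x5=1): fault-free N1=0, N2=0, N3=0, N4=0, N5=0, N6=1, N7=0, N8=1, N9=1, N10=1 → Y1=0, Y2=1; observed Y1=1, Y2=1. Eliminates N7 stuck-at-0.
Only N7 inverted output is consistent with every test.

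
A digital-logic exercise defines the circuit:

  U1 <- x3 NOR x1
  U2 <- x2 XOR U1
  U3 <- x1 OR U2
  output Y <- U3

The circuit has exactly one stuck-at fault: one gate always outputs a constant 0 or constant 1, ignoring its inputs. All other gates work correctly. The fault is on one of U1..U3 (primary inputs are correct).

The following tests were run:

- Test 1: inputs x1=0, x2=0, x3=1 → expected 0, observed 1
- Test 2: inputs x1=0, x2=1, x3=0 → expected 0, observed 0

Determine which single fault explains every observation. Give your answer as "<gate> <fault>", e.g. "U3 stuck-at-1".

U1 stuck-at-1

Fault-free values for test 1 (x1=0, x2=0, x3=1): U1=0, U2=0, U3=0, giving Y=0. Observed 1.
Test 1: faults giving observed 1 are {U1 stuck-at-1, U2 stuck-at-1, U3 stuck-at-1}.
Test 2 (x1=0, x2=1, x3=0): fault-free U1=1, U2=0, U3=0 → 0; observed 0. Eliminates U2 stuck-at-1, U3 stuck-at-1.
Only U1 stuck-at-1 is consistent with every test.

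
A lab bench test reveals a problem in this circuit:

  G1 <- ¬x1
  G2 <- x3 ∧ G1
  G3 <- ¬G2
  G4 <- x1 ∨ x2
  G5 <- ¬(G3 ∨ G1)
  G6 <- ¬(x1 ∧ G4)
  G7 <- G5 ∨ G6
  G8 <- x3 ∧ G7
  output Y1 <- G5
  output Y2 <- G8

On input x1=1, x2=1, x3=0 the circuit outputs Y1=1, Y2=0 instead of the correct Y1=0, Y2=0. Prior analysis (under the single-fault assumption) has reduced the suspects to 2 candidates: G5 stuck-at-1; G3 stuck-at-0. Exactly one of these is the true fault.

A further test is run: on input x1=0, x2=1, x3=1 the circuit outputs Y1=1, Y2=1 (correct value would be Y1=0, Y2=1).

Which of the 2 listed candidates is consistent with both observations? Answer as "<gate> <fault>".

Evaluate each candidate on input x1=0, x2=1, x3=1:
  G5 stuck-at-1: G1=1, G2=1, G3=0, G4=1, G5=1 [stuck-at-1], G6=1, G7=1, G8=1 → Y1=1, Y2=1 — matches
  G3 stuck-at-0: G1=1, G2=1, G3=0 [stuck-at-0], G4=1, G5=0, G6=1, G7=1, G8=1 → Y1=0, Y2=1 — eliminated
Only G5 stuck-at-1 reproduces the observed Y1=1, Y2=1.

G5 stuck-at-1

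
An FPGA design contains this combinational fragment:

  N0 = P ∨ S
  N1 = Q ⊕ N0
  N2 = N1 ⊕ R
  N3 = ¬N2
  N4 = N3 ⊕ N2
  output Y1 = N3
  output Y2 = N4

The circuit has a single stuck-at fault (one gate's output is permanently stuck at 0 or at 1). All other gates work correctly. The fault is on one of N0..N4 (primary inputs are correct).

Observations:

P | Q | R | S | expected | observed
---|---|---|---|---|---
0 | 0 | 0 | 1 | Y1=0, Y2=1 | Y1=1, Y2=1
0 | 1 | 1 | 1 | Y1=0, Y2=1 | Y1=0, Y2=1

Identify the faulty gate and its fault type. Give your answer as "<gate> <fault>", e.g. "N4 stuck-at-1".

Fault-free values for test 1 (P=0, Q=0, R=0, S=1): N0=1, N1=1, N2=1, N3=0, N4=1, giving Y1=0, Y2=1. Observed Y1=1, Y2=1.
Test 1: faults giving observed Y1=1, Y2=1 are {N0 stuck-at-0, N1 stuck-at-0, N2 stuck-at-0}.
Test 2 (P=0, Q=1, R=1, S=1): fault-free N0=1, N1=0, N2=1, N3=0, N4=1 → Y1=0, Y2=1; observed Y1=0, Y2=1. Eliminates N0 stuck-at-0, N2 stuck-at-0.
Only N1 stuck-at-0 is consistent with every test.

N1 stuck-at-0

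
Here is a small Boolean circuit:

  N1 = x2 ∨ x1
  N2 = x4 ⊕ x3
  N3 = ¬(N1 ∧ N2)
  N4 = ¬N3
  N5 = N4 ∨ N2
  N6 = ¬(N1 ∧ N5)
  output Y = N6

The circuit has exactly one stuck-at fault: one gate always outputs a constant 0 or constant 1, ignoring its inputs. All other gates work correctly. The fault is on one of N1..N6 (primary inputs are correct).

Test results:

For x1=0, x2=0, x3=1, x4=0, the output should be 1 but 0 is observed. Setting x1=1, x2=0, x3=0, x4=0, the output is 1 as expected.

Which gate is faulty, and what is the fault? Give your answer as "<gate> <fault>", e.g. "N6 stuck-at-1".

Fault-free values for test 1 (x1=0, x2=0, x3=1, x4=0): N1=0, N2=1, N3=1, N4=0, N5=1, N6=1, giving Y=1. Observed 0.
Test 1: faults giving observed 0 are {N1 stuck-at-1, N6 stuck-at-0}.
Test 2 (x1=1, x2=0, x3=0, x4=0): fault-free N1=1, N2=0, N3=1, N4=0, N5=0, N6=1 → 1; observed 1. Eliminates N6 stuck-at-0.
Only N1 stuck-at-1 is consistent with every test.

N1 stuck-at-1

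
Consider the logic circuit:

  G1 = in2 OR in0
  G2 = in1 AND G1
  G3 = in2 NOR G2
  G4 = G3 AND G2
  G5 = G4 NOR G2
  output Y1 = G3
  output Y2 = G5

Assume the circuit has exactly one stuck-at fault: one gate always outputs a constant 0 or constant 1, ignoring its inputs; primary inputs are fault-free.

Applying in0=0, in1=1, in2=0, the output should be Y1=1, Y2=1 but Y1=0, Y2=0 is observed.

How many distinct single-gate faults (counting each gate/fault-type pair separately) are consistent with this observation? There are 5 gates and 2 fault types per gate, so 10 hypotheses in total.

2

Fault-free: G1=0, G2=0, G3=1, G4=0, G5=1 → Y1=1, Y2=1. Observed Y1=0, Y2=0.
  G1 stuck-at-0: output Y1=1, Y2=1 ✗
  G1 stuck-at-1: output Y1=0, Y2=0 ✓
  G2 stuck-at-0: output Y1=1, Y2=1 ✗
  G2 stuck-at-1: output Y1=0, Y2=0 ✓
  G3 stuck-at-0: output Y1=0, Y2=1 ✗
  G3 stuck-at-1: output Y1=1, Y2=1 ✗
  G4 stuck-at-0: output Y1=1, Y2=1 ✗
  G4 stuck-at-1: output Y1=1, Y2=0 ✗
  G5 stuck-at-0: output Y1=1, Y2=0 ✗
  G5 stuck-at-1: output Y1=1, Y2=1 ✗
Consistent faults: {G1 stuck-at-1, G2 stuck-at-1} — 2 in all.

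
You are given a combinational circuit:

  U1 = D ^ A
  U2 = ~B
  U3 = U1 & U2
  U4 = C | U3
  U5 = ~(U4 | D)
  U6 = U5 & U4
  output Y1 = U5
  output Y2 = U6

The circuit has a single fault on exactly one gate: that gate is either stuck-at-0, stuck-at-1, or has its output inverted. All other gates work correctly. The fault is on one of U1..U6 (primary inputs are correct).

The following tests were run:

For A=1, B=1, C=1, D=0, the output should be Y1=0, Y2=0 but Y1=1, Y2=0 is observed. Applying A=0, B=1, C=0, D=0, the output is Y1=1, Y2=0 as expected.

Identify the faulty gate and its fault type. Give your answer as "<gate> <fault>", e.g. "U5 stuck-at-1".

U4 stuck-at-0

Fault-free values for test 1 (A=1, B=1, C=1, D=0): U1=1, U2=0, U3=0, U4=1, U5=0, U6=0, giving Y1=0, Y2=0. Observed Y1=1, Y2=0.
Test 1: faults giving observed Y1=1, Y2=0 are {U4 stuck-at-0, U4 inverted output}.
Test 2 (A=0, B=1, C=0, D=0): fault-free U1=0, U2=0, U3=0, U4=0, U5=1, U6=0 → Y1=1, Y2=0; observed Y1=1, Y2=0. Eliminates U4 inverted output.
Only U4 stuck-at-0 is consistent with every test.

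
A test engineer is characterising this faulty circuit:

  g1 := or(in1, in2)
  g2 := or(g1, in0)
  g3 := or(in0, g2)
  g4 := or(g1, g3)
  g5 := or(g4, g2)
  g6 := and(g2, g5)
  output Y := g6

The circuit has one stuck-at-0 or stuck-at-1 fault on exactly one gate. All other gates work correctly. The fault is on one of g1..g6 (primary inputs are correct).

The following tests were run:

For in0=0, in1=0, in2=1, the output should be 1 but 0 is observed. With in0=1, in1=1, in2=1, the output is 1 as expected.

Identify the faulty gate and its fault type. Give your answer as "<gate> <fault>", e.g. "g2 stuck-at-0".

g1 stuck-at-0

Fault-free values for test 1 (in0=0, in1=0, in2=1): g1=1, g2=1, g3=1, g4=1, g5=1, g6=1, giving Y=1. Observed 0.
Test 1: faults giving observed 0 are {g1 stuck-at-0, g2 stuck-at-0, g5 stuck-at-0, g6 stuck-at-0}.
Test 2 (in0=1, in1=1, in2=1): fault-free g1=1, g2=1, g3=1, g4=1, g5=1, g6=1 → 1; observed 1. Eliminates g2 stuck-at-0, g5 stuck-at-0, g6 stuck-at-0.
Only g1 stuck-at-0 is consistent with every test.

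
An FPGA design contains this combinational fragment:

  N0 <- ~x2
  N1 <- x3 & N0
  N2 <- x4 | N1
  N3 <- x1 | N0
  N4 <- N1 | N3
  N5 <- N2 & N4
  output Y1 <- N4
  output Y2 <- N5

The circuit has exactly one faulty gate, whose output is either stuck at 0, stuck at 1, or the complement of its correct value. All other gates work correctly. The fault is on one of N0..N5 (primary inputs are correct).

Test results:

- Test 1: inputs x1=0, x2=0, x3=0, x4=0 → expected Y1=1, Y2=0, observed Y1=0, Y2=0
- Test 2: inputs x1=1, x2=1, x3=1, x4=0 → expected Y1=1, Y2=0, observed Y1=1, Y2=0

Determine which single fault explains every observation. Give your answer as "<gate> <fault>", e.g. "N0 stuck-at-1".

Fault-free values for test 1 (x1=0, x2=0, x3=0, x4=0): N0=1, N1=0, N2=0, N3=1, N4=1, N5=0, giving Y1=1, Y2=0. Observed Y1=0, Y2=0.
Test 1: faults giving observed Y1=0, Y2=0 are {N0 stuck-at-0, N0 inverted output, N3 stuck-at-0, N3 inverted output, N4 stuck-at-0, N4 inverted output}.
Test 2 (x1=1, x2=1, x3=1, x4=0): fault-free N0=0, N1=0, N2=0, N3=1, N4=1, N5=0 → Y1=1, Y2=0; observed Y1=1, Y2=0. Eliminates N0 inverted output, N3 stuck-at-0, N3 inverted output, N4 stuck-at-0, N4 inverted output.
Only N0 stuck-at-0 is consistent with every test.

N0 stuck-at-0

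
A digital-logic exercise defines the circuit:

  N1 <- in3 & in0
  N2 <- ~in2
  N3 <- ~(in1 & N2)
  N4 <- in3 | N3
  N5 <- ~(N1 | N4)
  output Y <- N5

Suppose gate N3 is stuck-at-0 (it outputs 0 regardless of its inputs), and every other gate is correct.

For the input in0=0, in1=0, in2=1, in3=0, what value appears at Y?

Propagate with N3 forced: N1=0, N2=0, N3=0 [stuck-at-0], N4=0, N5=1.
So Y = 1. (Without the fault it would be 0.)

1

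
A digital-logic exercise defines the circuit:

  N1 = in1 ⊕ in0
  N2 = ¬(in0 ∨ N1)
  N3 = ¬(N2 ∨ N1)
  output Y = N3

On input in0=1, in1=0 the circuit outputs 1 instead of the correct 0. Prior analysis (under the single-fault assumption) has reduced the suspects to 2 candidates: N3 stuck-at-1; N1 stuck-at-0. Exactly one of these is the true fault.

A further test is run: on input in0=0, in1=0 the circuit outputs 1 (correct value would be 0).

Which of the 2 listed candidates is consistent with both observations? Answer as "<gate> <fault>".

Evaluate each candidate on input in0=0, in1=0:
  N3 stuck-at-1: N1=0, N2=1, N3=1 [stuck-at-1] → 1 — matches
  N1 stuck-at-0: N1=0 [stuck-at-0], N2=1, N3=0 → 0 — eliminated
Only N3 stuck-at-1 reproduces the observed 1.

N3 stuck-at-1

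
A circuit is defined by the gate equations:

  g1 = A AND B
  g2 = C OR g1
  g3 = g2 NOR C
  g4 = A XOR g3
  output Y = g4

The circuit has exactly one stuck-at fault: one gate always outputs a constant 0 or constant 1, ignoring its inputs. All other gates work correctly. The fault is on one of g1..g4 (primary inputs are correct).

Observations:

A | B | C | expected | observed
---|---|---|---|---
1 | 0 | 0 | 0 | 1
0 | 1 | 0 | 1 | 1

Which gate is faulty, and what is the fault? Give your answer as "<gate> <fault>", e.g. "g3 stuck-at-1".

Fault-free values for test 1 (A=1, B=0, C=0): g1=0, g2=0, g3=1, g4=0, giving Y=0. Observed 1.
Test 1: faults giving observed 1 are {g1 stuck-at-1, g2 stuck-at-1, g3 stuck-at-0, g4 stuck-at-1}.
Test 2 (A=0, B=1, C=0): fault-free g1=0, g2=0, g3=1, g4=1 → 1; observed 1. Eliminates g1 stuck-at-1, g2 stuck-at-1, g3 stuck-at-0.
Only g4 stuck-at-1 is consistent with every test.

g4 stuck-at-1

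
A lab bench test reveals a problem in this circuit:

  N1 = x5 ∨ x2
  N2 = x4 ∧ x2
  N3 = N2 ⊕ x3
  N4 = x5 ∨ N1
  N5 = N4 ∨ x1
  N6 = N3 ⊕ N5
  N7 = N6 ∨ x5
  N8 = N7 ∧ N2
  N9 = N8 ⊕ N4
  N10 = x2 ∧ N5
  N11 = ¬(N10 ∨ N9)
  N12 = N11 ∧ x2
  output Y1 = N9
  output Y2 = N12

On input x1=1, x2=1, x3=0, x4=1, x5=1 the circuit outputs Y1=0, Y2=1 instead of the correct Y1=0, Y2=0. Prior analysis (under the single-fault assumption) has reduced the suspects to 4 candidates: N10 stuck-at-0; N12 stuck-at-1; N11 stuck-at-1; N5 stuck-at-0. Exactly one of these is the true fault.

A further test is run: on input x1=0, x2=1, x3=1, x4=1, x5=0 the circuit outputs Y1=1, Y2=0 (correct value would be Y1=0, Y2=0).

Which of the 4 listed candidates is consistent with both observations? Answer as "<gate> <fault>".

Evaluate each candidate on input x1=0, x2=1, x3=1, x4=1, x5=0:
  N10 stuck-at-0: N1=1, N2=1, N3=0, N4=1, N5=1, N6=1, N7=1, N8=1, N9=0, N10=0 [stuck-at-0], N11=1, N12=1 → Y1=0, Y2=1 — eliminated
  N12 stuck-at-1: N1=1, N2=1, N3=0, N4=1, N5=1, N6=1, N7=1, N8=1, N9=0, N10=1, N11=0, N12=1 [stuck-at-1] → Y1=0, Y2=1 — eliminated
  N11 stuck-at-1: N1=1, N2=1, N3=0, N4=1, N5=1, N6=1, N7=1, N8=1, N9=0, N10=1, N11=1 [stuck-at-1], N12=1 → Y1=0, Y2=1 — eliminated
  N5 stuck-at-0: N1=1, N2=1, N3=0, N4=1, N5=0 [stuck-at-0], N6=0, N7=0, N8=0, N9=1, N10=0, N11=0, N12=0 → Y1=1, Y2=0 — matches
Only N5 stuck-at-0 reproduces the observed Y1=1, Y2=0.

N5 stuck-at-0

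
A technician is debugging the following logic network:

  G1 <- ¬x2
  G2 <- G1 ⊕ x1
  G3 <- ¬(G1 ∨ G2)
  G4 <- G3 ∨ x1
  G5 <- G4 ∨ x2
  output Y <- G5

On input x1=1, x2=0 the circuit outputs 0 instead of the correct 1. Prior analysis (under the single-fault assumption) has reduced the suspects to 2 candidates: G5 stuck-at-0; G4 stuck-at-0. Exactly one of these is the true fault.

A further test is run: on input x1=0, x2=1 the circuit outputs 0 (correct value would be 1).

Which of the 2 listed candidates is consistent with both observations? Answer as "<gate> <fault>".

G5 stuck-at-0

Evaluate each candidate on input x1=0, x2=1:
  G5 stuck-at-0: G1=0, G2=0, G3=1, G4=1, G5=0 [stuck-at-0] → 0 — matches
  G4 stuck-at-0: G1=0, G2=0, G3=1, G4=0 [stuck-at-0], G5=1 → 1 — eliminated
Only G5 stuck-at-0 reproduces the observed 0.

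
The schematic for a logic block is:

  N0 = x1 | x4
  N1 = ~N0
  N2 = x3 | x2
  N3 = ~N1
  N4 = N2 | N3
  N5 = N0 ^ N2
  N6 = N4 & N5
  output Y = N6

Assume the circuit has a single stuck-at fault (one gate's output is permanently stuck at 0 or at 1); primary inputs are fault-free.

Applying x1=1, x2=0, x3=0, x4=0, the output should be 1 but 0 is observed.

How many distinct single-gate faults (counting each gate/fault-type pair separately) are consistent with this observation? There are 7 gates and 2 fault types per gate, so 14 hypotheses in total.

Fault-free: N0=1, N1=0, N2=0, N3=1, N4=1, N5=1, N6=1 → 1. Observed 0.
  N0 stuck-at-0: output 0 ✓
  N0 stuck-at-1: output 1 ✗
  N1 stuck-at-0: output 1 ✗
  N1 stuck-at-1: output 0 ✓
  N2 stuck-at-0: output 1 ✗
  N2 stuck-at-1: output 0 ✓
  N3 stuck-at-0: output 0 ✓
  N3 stuck-at-1: output 1 ✗
  N4 stuck-at-0: output 0 ✓
  N4 stuck-at-1: output 1 ✗
  N5 stuck-at-0: output 0 ✓
  N5 stuck-at-1: output 1 ✗
  N6 stuck-at-0: output 0 ✓
  N6 stuck-at-1: output 1 ✗
Consistent faults: {N0 stuck-at-0, N1 stuck-at-1, N2 stuck-at-1, N3 stuck-at-0, N4 stuck-at-0, N5 stuck-at-0, N6 stuck-at-0} — 7 in all.

7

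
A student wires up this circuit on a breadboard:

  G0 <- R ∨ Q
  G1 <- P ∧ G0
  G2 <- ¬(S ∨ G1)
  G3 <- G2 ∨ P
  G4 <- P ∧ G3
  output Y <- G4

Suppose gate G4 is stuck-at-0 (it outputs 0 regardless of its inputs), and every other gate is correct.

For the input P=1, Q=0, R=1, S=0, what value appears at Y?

0

Propagate with G4 forced: G0=1, G1=1, G2=0, G3=1, G4=0 [stuck-at-0].
So Y = 0. (Without the fault it would be 1.)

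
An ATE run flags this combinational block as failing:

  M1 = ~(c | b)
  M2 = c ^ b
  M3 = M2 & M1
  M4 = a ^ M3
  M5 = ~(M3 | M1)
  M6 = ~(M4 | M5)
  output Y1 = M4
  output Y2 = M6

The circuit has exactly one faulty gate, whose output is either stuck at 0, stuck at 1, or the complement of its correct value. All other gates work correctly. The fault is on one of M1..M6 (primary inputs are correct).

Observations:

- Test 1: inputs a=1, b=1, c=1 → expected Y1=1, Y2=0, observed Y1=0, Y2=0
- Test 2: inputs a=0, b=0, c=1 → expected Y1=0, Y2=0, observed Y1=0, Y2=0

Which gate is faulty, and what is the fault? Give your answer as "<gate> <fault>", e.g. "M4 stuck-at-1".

M4 stuck-at-0

Fault-free values for test 1 (a=1, b=1, c=1): M1=0, M2=0, M3=0, M4=1, M5=1, M6=0, giving Y1=1, Y2=0. Observed Y1=0, Y2=0.
Test 1: faults giving observed Y1=0, Y2=0 are {M4 stuck-at-0, M4 inverted output}.
Test 2 (a=0, b=0, c=1): fault-free M1=0, M2=1, M3=0, M4=0, M5=1, M6=0 → Y1=0, Y2=0; observed Y1=0, Y2=0. Eliminates M4 inverted output.
Only M4 stuck-at-0 is consistent with every test.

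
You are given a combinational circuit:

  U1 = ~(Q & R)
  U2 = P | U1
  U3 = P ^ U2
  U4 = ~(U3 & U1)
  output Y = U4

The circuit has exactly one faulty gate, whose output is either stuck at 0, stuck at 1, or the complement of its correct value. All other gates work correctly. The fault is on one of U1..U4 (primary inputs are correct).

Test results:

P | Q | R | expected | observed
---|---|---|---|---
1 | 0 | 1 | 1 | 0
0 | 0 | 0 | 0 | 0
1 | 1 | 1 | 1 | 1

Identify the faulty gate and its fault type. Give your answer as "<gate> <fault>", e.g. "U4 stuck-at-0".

Fault-free values for test 1 (P=1, Q=0, R=1): U1=1, U2=1, U3=0, U4=1, giving Y=1. Observed 0.
Test 1: faults giving observed 0 are {U2 stuck-at-0, U2 inverted output, U3 stuck-at-1, U3 inverted output, U4 stuck-at-0, U4 inverted output}.
Test 2 (P=0, Q=0, R=0): fault-free U1=1, U2=1, U3=1, U4=0 → 0; observed 0. Eliminates U2 stuck-at-0, U2 inverted output, U3 inverted output, U4 inverted output.
Test 3 (P=1, Q=1, R=1): fault-free U1=0, U2=1, U3=0, U4=1 → 1; observed 1. Eliminates U4 stuck-at-0.
Only U3 stuck-at-1 is consistent with every test.

U3 stuck-at-1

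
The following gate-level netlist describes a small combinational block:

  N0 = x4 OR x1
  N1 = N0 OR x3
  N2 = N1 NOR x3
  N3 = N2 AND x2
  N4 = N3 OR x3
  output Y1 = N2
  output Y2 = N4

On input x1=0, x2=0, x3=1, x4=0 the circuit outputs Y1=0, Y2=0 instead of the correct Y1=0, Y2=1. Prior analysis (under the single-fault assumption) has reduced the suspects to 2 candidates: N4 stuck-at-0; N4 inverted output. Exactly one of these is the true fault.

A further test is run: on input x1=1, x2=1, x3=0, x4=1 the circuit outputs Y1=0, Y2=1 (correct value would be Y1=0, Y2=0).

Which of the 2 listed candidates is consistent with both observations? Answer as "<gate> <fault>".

N4 inverted output

Evaluate each candidate on input x1=1, x2=1, x3=0, x4=1:
  N4 stuck-at-0: N0=1, N1=1, N2=0, N3=0, N4=0 [stuck-at-0] → Y1=0, Y2=0 — eliminated
  N4 inverted output: N0=1, N1=1, N2=0, N3=0, N4=1 [inverted output] → Y1=0, Y2=1 — matches
Only N4 inverted output reproduces the observed Y1=0, Y2=1.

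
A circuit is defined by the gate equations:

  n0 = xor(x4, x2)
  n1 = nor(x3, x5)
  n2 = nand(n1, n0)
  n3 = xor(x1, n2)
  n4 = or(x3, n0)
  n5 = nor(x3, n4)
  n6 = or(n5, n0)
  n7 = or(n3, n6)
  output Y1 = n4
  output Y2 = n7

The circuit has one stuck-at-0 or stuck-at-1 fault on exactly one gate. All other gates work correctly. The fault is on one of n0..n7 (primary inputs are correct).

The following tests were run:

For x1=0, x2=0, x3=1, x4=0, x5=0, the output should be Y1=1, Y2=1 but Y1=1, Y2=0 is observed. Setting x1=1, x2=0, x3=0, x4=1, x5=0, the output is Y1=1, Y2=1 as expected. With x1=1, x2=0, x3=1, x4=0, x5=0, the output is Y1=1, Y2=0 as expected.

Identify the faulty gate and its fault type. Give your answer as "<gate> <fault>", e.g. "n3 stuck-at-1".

n3 stuck-at-0

Fault-free values for test 1 (x1=0, x2=0, x3=1, x4=0, x5=0): n0=0, n1=0, n2=1, n3=1, n4=1, n5=0, n6=0, n7=1, giving Y1=1, Y2=1. Observed Y1=1, Y2=0.
Test 1: faults giving observed Y1=1, Y2=0 are {n2 stuck-at-0, n3 stuck-at-0, n7 stuck-at-0}.
Test 2 (x1=1, x2=0, x3=0, x4=1, x5=0): fault-free n0=1, n1=1, n2=0, n3=1, n4=1, n5=0, n6=1, n7=1 → Y1=1, Y2=1; observed Y1=1, Y2=1. Eliminates n7 stuck-at-0.
Test 3 (x1=1, x2=0, x3=1, x4=0, x5=0): fault-free n0=0, n1=0, n2=1, n3=0, n4=1, n5=0, n6=0, n7=0 → Y1=1, Y2=0; observed Y1=1, Y2=0. Eliminates n2 stuck-at-0.
Only n3 stuck-at-0 is consistent with every test.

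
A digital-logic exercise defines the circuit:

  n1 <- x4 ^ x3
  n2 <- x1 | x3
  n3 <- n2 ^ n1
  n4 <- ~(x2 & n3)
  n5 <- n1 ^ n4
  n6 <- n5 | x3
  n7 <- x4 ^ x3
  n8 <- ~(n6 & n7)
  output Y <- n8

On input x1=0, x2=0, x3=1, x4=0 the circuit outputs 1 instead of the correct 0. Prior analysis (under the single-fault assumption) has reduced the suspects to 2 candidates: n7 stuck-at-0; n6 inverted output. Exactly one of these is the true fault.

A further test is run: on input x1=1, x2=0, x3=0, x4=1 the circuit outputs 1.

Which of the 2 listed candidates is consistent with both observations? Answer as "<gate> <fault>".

n7 stuck-at-0

Evaluate each candidate on input x1=1, x2=0, x3=0, x4=1:
  n7 stuck-at-0: n1=1, n2=1, n3=0, n4=1, n5=0, n6=0, n7=0 [stuck-at-0], n8=1 → 1 — matches
  n6 inverted output: n1=1, n2=1, n3=0, n4=1, n5=0, n6=1 [inverted output], n7=1, n8=0 → 0 — eliminated
Only n7 stuck-at-0 reproduces the observed 1.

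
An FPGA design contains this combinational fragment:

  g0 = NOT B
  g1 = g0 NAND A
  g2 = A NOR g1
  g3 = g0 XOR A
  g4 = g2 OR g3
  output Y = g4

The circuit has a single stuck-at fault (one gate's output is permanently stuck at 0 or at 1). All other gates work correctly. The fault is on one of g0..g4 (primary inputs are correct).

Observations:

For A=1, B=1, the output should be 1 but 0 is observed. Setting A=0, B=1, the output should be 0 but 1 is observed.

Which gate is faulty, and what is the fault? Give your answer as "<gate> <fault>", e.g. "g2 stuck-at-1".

Fault-free values for test 1 (A=1, B=1): g0=0, g1=1, g2=0, g3=1, g4=1, giving Y=1. Observed 0.
Test 1: faults giving observed 0 are {g0 stuck-at-1, g3 stuck-at-0, g4 stuck-at-0}.
Test 2 (A=0, B=1): fault-free g0=0, g1=1, g2=0, g3=0, g4=0 → 0; observed 1. Eliminates g3 stuck-at-0, g4 stuck-at-0.
Only g0 stuck-at-1 is consistent with every test.

g0 stuck-at-1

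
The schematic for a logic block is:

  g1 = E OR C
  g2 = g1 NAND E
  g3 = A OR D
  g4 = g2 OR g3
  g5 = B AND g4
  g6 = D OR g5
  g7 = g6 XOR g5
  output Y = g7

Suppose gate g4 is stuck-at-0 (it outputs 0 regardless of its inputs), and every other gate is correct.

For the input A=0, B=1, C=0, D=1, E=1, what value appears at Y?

Propagate with g4 forced: g1=1, g2=0, g3=1, g4=0 [stuck-at-0], g5=0, g6=1, g7=1.
So Y = 1. (Without the fault it would be 0.)

1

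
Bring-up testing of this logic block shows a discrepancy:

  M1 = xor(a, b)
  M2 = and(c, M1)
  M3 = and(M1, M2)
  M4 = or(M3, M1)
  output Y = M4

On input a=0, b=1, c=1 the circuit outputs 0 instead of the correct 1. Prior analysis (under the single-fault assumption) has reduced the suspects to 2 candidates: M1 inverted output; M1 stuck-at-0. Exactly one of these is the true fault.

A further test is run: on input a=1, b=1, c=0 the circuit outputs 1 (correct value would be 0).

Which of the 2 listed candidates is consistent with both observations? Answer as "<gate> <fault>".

Evaluate each candidate on input a=1, b=1, c=0:
  M1 inverted output: M1=1 [inverted output], M2=0, M3=0, M4=1 → 1 — matches
  M1 stuck-at-0: M1=0 [stuck-at-0], M2=0, M3=0, M4=0 → 0 — eliminated
Only M1 inverted output reproduces the observed 1.

M1 inverted output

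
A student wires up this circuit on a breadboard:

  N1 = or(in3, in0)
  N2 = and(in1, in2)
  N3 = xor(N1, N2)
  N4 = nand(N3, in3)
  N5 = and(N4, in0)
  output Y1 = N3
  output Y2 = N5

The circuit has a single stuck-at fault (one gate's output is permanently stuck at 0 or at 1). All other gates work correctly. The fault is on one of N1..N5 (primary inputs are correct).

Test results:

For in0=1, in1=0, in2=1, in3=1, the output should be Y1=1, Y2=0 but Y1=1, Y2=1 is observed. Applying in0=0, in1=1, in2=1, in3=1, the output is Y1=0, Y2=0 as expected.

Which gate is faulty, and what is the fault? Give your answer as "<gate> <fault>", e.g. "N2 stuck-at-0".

Fault-free values for test 1 (in0=1, in1=0, in2=1, in3=1): N1=1, N2=0, N3=1, N4=0, N5=0, giving Y1=1, Y2=0. Observed Y1=1, Y2=1.
Test 1: faults giving observed Y1=1, Y2=1 are {N4 stuck-at-1, N5 stuck-at-1}.
Test 2 (in0=0, in1=1, in2=1, in3=1): fault-free N1=1, N2=1, N3=0, N4=1, N5=0 → Y1=0, Y2=0; observed Y1=0, Y2=0. Eliminates N5 stuck-at-1.
Only N4 stuck-at-1 is consistent with every test.

N4 stuck-at-1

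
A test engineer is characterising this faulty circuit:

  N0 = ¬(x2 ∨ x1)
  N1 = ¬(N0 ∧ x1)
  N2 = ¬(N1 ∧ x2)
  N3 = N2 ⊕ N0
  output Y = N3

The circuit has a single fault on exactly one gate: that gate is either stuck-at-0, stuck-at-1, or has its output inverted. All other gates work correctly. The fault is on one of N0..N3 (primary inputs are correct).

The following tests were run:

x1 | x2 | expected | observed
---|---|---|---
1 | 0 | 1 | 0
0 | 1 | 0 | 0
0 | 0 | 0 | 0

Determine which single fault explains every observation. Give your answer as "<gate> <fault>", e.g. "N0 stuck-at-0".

Fault-free values for test 1 (x1=1, x2=0): N0=0, N1=1, N2=1, N3=1, giving Y=1. Observed 0.
Test 1: faults giving observed 0 are {N0 stuck-at-1, N0 inverted output, N2 stuck-at-0, N2 inverted output, N3 stuck-at-0, N3 inverted output}.
Test 2 (x1=0, x2=1): fault-free N0=0, N1=1, N2=0, N3=0 → 0; observed 0. Eliminates N0 stuck-at-1, N0 inverted output, N2 inverted output, N3 inverted output.
Test 3 (x1=0, x2=0): fault-free N0=1, N1=1, N2=1, N3=0 → 0; observed 0. Eliminates N2 stuck-at-0.
Only N3 stuck-at-0 is consistent with every test.

N3 stuck-at-0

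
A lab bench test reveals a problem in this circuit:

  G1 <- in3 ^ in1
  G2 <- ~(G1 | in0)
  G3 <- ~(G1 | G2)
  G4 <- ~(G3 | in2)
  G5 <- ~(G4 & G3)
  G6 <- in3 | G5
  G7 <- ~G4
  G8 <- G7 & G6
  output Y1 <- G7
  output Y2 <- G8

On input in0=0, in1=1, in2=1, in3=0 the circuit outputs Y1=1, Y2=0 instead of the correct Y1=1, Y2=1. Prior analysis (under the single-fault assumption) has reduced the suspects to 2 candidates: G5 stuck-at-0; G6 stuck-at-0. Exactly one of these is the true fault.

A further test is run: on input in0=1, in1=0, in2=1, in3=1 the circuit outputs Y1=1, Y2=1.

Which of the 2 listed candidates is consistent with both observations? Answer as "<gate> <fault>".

Evaluate each candidate on input in0=1, in1=0, in2=1, in3=1:
  G5 stuck-at-0: G1=1, G2=0, G3=0, G4=0, G5=0 [stuck-at-0], G6=1, G7=1, G8=1 → Y1=1, Y2=1 — matches
  G6 stuck-at-0: G1=1, G2=0, G3=0, G4=0, G5=1, G6=0 [stuck-at-0], G7=1, G8=0 → Y1=1, Y2=0 — eliminated
Only G5 stuck-at-0 reproduces the observed Y1=1, Y2=1.

G5 stuck-at-0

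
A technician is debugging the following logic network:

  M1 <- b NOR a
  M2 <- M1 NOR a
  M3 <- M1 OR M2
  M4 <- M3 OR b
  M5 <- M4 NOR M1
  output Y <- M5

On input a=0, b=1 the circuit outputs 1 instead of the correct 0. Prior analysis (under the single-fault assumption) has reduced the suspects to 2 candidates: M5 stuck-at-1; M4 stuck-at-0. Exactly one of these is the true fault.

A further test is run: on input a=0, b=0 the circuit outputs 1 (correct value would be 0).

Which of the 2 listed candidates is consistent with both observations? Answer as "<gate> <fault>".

Evaluate each candidate on input a=0, b=0:
  M5 stuck-at-1: M1=1, M2=0, M3=1, M4=1, M5=1 [stuck-at-1] → 1 — matches
  M4 stuck-at-0: M1=1, M2=0, M3=1, M4=0 [stuck-at-0], M5=0 → 0 — eliminated
Only M5 stuck-at-1 reproduces the observed 1.

M5 stuck-at-1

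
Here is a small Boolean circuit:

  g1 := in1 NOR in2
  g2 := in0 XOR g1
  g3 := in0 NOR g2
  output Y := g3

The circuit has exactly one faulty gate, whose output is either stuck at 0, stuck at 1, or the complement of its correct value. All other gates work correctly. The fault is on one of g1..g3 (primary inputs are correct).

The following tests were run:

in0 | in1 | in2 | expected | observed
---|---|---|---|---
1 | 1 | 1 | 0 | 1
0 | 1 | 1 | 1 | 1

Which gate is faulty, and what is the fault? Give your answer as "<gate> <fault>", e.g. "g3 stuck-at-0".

g3 stuck-at-1

Fault-free values for test 1 (in0=1, in1=1, in2=1): g1=0, g2=1, g3=0, giving Y=0. Observed 1.
Test 1: faults giving observed 1 are {g3 stuck-at-1, g3 inverted output}.
Test 2 (in0=0, in1=1, in2=1): fault-free g1=0, g2=0, g3=1 → 1; observed 1. Eliminates g3 inverted output.
Only g3 stuck-at-1 is consistent with every test.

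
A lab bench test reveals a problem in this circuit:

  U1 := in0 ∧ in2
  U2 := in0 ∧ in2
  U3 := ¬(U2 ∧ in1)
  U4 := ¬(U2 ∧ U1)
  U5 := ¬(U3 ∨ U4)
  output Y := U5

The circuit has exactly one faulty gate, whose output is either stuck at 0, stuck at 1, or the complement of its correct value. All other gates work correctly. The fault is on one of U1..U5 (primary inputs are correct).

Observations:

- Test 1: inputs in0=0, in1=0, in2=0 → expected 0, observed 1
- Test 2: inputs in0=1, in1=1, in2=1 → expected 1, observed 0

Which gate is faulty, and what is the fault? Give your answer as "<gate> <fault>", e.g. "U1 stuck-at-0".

U5 inverted output

Fault-free values for test 1 (in0=0, in1=0, in2=0): U1=0, U2=0, U3=1, U4=1, U5=0, giving Y=0. Observed 1.
Test 1: faults giving observed 1 are {U5 stuck-at-1, U5 inverted output}.
Test 2 (in0=1, in1=1, in2=1): fault-free U1=1, U2=1, U3=0, U4=0, U5=1 → 1; observed 0. Eliminates U5 stuck-at-1.
Only U5 inverted output is consistent with every test.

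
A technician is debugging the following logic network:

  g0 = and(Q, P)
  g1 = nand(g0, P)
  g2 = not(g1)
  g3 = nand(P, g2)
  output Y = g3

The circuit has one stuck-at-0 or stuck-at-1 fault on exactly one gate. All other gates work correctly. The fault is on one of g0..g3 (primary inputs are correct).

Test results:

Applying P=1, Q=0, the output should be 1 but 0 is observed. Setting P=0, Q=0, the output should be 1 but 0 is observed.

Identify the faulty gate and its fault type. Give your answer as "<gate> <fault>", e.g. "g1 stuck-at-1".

Fault-free values for test 1 (P=1, Q=0): g0=0, g1=1, g2=0, g3=1, giving Y=1. Observed 0.
Test 1: faults giving observed 0 are {g0 stuck-at-1, g1 stuck-at-0, g2 stuck-at-1, g3 stuck-at-0}.
Test 2 (P=0, Q=0): fault-free g0=0, g1=1, g2=0, g3=1 → 1; observed 0. Eliminates g0 stuck-at-1, g1 stuck-at-0, g2 stuck-at-1.
Only g3 stuck-at-0 is consistent with every test.

g3 stuck-at-0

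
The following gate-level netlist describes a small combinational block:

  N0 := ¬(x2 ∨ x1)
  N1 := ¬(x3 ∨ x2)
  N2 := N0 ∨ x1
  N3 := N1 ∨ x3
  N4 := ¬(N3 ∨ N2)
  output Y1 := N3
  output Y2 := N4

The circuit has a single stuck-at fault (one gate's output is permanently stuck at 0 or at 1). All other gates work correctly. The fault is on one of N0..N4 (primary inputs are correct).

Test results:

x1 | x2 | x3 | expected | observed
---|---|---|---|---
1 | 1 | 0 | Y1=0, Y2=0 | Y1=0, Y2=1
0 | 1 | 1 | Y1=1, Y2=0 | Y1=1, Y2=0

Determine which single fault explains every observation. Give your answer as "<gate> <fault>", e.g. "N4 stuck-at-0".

N2 stuck-at-0

Fault-free values for test 1 (x1=1, x2=1, x3=0): N0=0, N1=0, N2=1, N3=0, N4=0, giving Y1=0, Y2=0. Observed Y1=0, Y2=1.
Test 1: faults giving observed Y1=0, Y2=1 are {N2 stuck-at-0, N4 stuck-at-1}.
Test 2 (x1=0, x2=1, x3=1): fault-free N0=0, N1=0, N2=0, N3=1, N4=0 → Y1=1, Y2=0; observed Y1=1, Y2=0. Eliminates N4 stuck-at-1.
Only N2 stuck-at-0 is consistent with every test.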